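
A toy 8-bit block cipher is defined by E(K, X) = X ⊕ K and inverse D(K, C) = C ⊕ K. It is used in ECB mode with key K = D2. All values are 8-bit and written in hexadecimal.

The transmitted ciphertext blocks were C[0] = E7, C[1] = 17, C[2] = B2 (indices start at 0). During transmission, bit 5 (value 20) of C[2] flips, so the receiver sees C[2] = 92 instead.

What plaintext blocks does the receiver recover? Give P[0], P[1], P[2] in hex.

ECB decryption: P_i = D(K, C_i).
Only C[2] changed, to 92. In ECB, a change in C_i affects only P_i. Decrypting the received ciphertext:
P[0]: D(K, E7) = 35.
P[1]: D(K, 17) = C5.
P[2]: D(K, 92) = 40.
Blocks that differ from the original plaintext: P[2].

P[0] = 35, P[1] = C5, P[2] = 40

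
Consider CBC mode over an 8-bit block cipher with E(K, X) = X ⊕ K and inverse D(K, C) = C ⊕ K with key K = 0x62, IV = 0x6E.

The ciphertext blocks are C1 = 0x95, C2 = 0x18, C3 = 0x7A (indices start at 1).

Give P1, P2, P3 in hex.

CBC decryption: P_i = D(K, C_i) ⊕ C_{i−1}, with C_{0} = IV.
P1: D(K, 0x95) = 0xF7; 0xF7 ⊕ 0x6E = 0x99.
P2: D(K, 0x18) = 0x7A; 0x7A ⊕ 0x95 = 0xEF.
P3: D(K, 0x7A) = 0x18; 0x18 ⊕ 0x18 = 0x00.

P1 = 0x99, P2 = 0xEF, P3 = 0x00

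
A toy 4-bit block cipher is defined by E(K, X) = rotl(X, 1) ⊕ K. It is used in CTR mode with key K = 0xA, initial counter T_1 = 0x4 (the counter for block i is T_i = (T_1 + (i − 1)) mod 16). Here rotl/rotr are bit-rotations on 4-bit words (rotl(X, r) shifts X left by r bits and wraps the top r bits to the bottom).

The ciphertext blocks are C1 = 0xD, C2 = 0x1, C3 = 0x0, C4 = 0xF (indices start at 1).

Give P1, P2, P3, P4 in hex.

CTR decryption: S_i = E(K, T_i) where T_i is the counter for block i; P_i = C_i ⊕ S_i.
P1: T = 0x4, S = E(K, T) = 0x2; 0xD ⊕ 0x2 = 0xF.
P2: T = 0x5, S = E(K, T) = 0x0; 0x1 ⊕ 0x0 = 0x1.
P3: T = 0x6, S = E(K, T) = 0x6; 0x0 ⊕ 0x6 = 0x6.
P4: T = 0x7, S = E(K, T) = 0x4; 0xF ⊕ 0x4 = 0xB.

P1 = 0xF, P2 = 0x1, P3 = 0x6, P4 = 0xB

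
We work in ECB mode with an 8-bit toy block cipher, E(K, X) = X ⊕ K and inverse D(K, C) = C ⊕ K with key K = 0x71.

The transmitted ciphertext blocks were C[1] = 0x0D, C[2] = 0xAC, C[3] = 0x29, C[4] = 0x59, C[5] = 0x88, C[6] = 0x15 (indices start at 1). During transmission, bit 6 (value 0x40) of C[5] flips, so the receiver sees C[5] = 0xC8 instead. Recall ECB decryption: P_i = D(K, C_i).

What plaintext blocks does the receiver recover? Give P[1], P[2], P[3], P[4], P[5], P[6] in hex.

P[1] = 0x7C, P[2] = 0xDD, P[3] = 0x58, P[4] = 0x28, P[5] = 0xB9, P[6] = 0x64

Only C[5] changed, to 0xC8. In ECB, a change in C_i affects only P_i. Decrypting the received ciphertext:
P[1]: D(K, 0x0D) = 0x7C.
P[2]: D(K, 0xAC) = 0xDD.
P[3]: D(K, 0x29) = 0x58.
P[4]: D(K, 0x59) = 0x28.
P[5]: D(K, 0xC8) = 0xB9.
P[6]: D(K, 0x15) = 0x64.
Blocks that differ from the original plaintext: P[5].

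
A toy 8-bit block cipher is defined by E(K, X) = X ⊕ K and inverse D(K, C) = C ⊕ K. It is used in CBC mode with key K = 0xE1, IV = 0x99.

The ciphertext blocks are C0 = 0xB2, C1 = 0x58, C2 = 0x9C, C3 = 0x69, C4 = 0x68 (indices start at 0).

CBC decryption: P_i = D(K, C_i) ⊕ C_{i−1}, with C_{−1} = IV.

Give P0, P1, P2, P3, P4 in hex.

P0 = 0xCA, P1 = 0x0B, P2 = 0x25, P3 = 0x14, P4 = 0xE0

P0: D(K, 0xB2) = 0x53; 0x53 ⊕ 0x99 = 0xCA.
P1: D(K, 0x58) = 0xB9; 0xB9 ⊕ 0xB2 = 0x0B.
P2: D(K, 0x9C) = 0x7D; 0x7D ⊕ 0x58 = 0x25.
P3: D(K, 0x69) = 0x88; 0x88 ⊕ 0x9C = 0x14.
P4: D(K, 0x68) = 0x89; 0x89 ⊕ 0x69 = 0xE0.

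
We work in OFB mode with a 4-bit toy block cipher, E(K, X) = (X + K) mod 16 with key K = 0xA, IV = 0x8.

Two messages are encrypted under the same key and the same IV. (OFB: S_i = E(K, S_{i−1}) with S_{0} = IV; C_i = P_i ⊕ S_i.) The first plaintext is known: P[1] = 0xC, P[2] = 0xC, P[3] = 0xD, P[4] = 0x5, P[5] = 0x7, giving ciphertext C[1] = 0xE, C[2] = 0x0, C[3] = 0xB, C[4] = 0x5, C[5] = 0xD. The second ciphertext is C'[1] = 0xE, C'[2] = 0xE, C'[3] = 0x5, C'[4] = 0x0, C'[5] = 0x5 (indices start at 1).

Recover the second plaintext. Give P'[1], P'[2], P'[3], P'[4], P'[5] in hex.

P'[1] = 0xC, P'[2] = 0x2, P'[3] = 0x3, P'[4] = 0x0, P'[5] = 0xF

In OFB with a reused IV, both messages share the same keystream S_i, so C_i ⊕ C'_i = P_i ⊕ P'_i and thus P'_i = P_i ⊕ C_i ⊕ C'_i.
P'[1]: 0xC ⊕ 0xE ⊕ 0xE = 0xC.
P'[2]: 0xC ⊕ 0x0 ⊕ 0xE = 0x2.
P'[3]: 0xD ⊕ 0xB ⊕ 0x5 = 0x3.
P'[4]: 0x5 ⊕ 0x5 ⊕ 0x0 = 0x0.
P'[5]: 0x7 ⊕ 0xD ⊕ 0x5 = 0xF.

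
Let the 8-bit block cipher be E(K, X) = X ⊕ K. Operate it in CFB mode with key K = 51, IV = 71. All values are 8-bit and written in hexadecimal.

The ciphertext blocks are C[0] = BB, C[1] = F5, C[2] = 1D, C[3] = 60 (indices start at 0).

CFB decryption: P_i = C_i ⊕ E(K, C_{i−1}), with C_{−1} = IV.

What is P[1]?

P[1]: E(K, BB) = EA; F5 ⊕ EA = 1F.

P[1] = 1F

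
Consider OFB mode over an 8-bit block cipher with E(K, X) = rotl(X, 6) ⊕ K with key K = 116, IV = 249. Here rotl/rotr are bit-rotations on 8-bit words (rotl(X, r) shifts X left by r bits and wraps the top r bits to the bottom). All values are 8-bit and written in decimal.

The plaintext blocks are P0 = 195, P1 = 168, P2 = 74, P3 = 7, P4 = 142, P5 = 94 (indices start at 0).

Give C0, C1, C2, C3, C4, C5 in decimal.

OFB encryption: S_i = E(K, S_{i−1}) with S_{−1} = IV; C_i = P_i ⊕ S_i.
C0: S = E(K, 249) = 10; 195 ⊕ 10 = 201.
C1: S = E(K, 10) = 246; 168 ⊕ 246 = 94.
C2: S = E(K, 246) = 201; 74 ⊕ 201 = 131.
C3: S = E(K, 201) = 6; 7 ⊕ 6 = 1.
C4: S = E(K, 6) = 245; 142 ⊕ 245 = 123.
C5: S = E(K, 245) = 9; 94 ⊕ 9 = 87.

C0 = 201, C1 = 94, C2 = 131, C3 = 1, C4 = 123, C5 = 87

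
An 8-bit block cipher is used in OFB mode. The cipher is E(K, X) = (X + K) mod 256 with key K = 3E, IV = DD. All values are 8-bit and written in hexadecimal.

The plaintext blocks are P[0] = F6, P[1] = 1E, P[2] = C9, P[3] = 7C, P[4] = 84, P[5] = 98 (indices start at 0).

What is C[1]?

OFB encryption: S_i = E(K, S_{i−1}) with S_{−1} = IV; C_i = P_i ⊕ S_i.
C[0]: S = E(K, DD) = 1B; F6 ⊕ 1B = ED.
C[1]: S = E(K, 1B) = 59; 1E ⊕ 59 = 47.

C[1] = 47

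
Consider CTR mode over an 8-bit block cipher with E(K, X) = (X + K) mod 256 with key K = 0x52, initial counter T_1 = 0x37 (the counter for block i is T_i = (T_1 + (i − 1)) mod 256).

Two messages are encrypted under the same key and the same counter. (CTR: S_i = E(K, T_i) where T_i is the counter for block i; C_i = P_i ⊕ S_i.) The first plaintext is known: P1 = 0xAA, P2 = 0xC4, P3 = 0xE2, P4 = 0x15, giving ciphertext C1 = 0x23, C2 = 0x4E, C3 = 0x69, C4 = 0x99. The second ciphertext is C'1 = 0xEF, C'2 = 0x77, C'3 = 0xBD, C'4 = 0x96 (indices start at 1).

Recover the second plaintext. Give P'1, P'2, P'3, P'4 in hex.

In CTR with a reused counter, both messages share the same keystream S_i, so C_i ⊕ C'_i = P_i ⊕ P'_i and thus P'_i = P_i ⊕ C_i ⊕ C'_i.
P'1: 0xAA ⊕ 0x23 ⊕ 0xEF = 0x66.
P'2: 0xC4 ⊕ 0x4E ⊕ 0x77 = 0xFD.
P'3: 0xE2 ⊕ 0x69 ⊕ 0xBD = 0x36.
P'4: 0x15 ⊕ 0x99 ⊕ 0x96 = 0x1A.

P'1 = 0x66, P'2 = 0xFD, P'3 = 0x36, P'4 = 0x1A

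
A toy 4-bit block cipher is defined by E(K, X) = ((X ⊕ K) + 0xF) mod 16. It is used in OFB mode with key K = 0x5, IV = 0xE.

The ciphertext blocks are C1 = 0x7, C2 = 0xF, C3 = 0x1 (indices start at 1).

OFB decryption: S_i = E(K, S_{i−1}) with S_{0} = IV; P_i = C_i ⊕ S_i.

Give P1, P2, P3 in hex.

P1: S = E(K, 0xE) = 0xA; 0x7 ⊕ 0xA = 0xD.
P2: S = E(K, 0xA) = 0xE; 0xF ⊕ 0xE = 0x1.
P3: S = E(K, 0xE) = 0xA; 0x1 ⊕ 0xA = 0xB.

P1 = 0xD, P2 = 0x1, P3 = 0xB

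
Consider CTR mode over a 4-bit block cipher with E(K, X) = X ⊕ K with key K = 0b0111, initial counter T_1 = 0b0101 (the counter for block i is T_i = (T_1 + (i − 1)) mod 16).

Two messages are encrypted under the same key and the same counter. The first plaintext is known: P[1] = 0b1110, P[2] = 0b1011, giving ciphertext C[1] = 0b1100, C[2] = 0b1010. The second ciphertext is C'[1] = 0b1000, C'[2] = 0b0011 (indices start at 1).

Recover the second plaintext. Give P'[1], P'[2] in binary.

In CTR with a reused counter, both messages share the same keystream S_i, so C_i ⊕ C'_i = P_i ⊕ P'_i and thus P'_i = P_i ⊕ C_i ⊕ C'_i.
P'[1]: 0b1110 ⊕ 0b1100 ⊕ 0b1000 = 0b1010.
P'[2]: 0b1011 ⊕ 0b1010 ⊕ 0b0011 = 0b0010.

P'[1] = 0b1010, P'[2] = 0b0010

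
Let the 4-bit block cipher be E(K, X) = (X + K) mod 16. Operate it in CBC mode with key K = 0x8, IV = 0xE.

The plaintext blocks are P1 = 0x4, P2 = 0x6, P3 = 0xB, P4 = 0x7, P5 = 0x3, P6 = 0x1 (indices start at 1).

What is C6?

CBC encryption: C_i = E(K, P_i ⊕ C_{i−1}), with C_{0} = IV.
C1: P1 ⊕ 0xE = 0xA; E(K, 0xA) = 0x2.
C2: P2 ⊕ 0x2 = 0x4; E(K, 0x4) = 0xC.
C3: P3 ⊕ 0xC = 0x7; E(K, 0x7) = 0xF.
C4: P4 ⊕ 0xF = 0x8; E(K, 0x8) = 0x0.
C5: P5 ⊕ 0x0 = 0x3; E(K, 0x3) = 0xB.
C6: P6 ⊕ 0xB = 0xA; E(K, 0xA) = 0x2.

C6 = 0x2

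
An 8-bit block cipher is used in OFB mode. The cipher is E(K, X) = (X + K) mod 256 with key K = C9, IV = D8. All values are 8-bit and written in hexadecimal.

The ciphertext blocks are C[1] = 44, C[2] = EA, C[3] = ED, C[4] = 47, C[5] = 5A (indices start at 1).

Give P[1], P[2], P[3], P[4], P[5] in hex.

P[1] = E5, P[2] = 80, P[3] = DE, P[4] = BB, P[5] = 9F

OFB decryption: S_i = E(K, S_{i−1}) with S_{0} = IV; P_i = C_i ⊕ S_i.
P[1]: S = E(K, D8) = A1; 44 ⊕ A1 = E5.
P[2]: S = E(K, A1) = 6A; EA ⊕ 6A = 80.
P[3]: S = E(K, 6A) = 33; ED ⊕ 33 = DE.
P[4]: S = E(K, 33) = FC; 47 ⊕ FC = BB.
P[5]: S = E(K, FC) = C5; 5A ⊕ C5 = 9F.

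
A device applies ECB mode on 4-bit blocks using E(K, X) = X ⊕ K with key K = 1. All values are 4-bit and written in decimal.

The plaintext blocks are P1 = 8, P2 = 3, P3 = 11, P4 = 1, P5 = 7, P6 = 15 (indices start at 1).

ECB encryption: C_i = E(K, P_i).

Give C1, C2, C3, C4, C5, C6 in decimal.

C1: E(K, 8) = 9.
C2: E(K, 3) = 2.
C3: E(K, 11) = 10.
C4: E(K, 1) = 0.
C5: E(K, 7) = 6.
C6: E(K, 15) = 14.

C1 = 9, C2 = 2, C3 = 10, C4 = 0, C5 = 6, C6 = 14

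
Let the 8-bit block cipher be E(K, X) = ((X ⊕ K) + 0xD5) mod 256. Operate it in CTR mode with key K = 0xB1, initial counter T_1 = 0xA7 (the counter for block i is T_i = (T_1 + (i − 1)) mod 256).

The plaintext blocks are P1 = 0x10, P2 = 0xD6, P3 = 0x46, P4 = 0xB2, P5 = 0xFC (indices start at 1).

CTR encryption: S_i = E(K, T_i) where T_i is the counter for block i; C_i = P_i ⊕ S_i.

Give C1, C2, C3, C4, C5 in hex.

C1 = 0xFB, C2 = 0x38, C3 = 0xAB, C4 = 0x42, C5 = 0x13

C1: T = 0xA7, S = E(K, T) = 0xEB; 0x10 ⊕ 0xEB = 0xFB.
C2: T = 0xA8, S = E(K, T) = 0xEE; 0xD6 ⊕ 0xEE = 0x38.
C3: T = 0xA9, S = E(K, T) = 0xED; 0x46 ⊕ 0xED = 0xAB.
C4: T = 0xAA, S = E(K, T) = 0xF0; 0xB2 ⊕ 0xF0 = 0x42.
C5: T = 0xAB, S = E(K, T) = 0xEF; 0xFC ⊕ 0xEF = 0x13.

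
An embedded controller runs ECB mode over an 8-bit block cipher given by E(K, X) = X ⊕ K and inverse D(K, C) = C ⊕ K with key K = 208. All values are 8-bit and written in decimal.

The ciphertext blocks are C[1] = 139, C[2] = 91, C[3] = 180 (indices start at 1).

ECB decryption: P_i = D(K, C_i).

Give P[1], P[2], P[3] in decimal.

P[1] = 91, P[2] = 139, P[3] = 100

P[1]: D(K, 139) = 91.
P[2]: D(K, 91) = 139.
P[3]: D(K, 180) = 100.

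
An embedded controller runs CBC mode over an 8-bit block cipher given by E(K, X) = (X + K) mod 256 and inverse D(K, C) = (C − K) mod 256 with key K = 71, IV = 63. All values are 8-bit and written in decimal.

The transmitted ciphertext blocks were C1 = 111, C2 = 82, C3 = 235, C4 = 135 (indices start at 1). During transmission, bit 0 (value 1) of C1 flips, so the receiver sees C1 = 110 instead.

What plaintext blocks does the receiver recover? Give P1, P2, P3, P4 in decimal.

CBC decryption: P_i = D(K, C_i) ⊕ C_{i−1}, with C_{0} = IV.
Only C1 changed, to 110. In CBC, a change in C_i garbles P_i and flips the same bit in P_{i+1}. Decrypting the received ciphertext:
P1: D(K, 110) = 39; 39 ⊕ 63 = 24.
P2: D(K, 82) = 11; 11 ⊕ 110 = 101.
P3: D(K, 235) = 164; 164 ⊕ 82 = 246.
P4: D(K, 135) = 64; 64 ⊕ 235 = 171.
Blocks that differ from the original plaintext: P1, P2.

P1 = 24, P2 = 101, P3 = 246, P4 = 171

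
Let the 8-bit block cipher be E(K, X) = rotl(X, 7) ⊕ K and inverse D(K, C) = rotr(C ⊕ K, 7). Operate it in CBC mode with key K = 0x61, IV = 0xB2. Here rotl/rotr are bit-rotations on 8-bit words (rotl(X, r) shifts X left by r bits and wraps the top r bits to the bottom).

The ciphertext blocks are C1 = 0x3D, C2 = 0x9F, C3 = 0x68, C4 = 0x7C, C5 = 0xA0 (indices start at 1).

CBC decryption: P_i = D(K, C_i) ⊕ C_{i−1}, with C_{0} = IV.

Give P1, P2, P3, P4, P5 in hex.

P1: D(K, 0x3D) = 0xB8; 0xB8 ⊕ 0xB2 = 0x0A.
P2: D(K, 0x9F) = 0xFD; 0xFD ⊕ 0x3D = 0xC0.
P3: D(K, 0x68) = 0x12; 0x12 ⊕ 0x9F = 0x8D.
P4: D(K, 0x7C) = 0x3A; 0x3A ⊕ 0x68 = 0x52.
P5: D(K, 0xA0) = 0x83; 0x83 ⊕ 0x7C = 0xFF.

P1 = 0x0A, P2 = 0xC0, P3 = 0x8D, P4 = 0x52, P5 = 0xFF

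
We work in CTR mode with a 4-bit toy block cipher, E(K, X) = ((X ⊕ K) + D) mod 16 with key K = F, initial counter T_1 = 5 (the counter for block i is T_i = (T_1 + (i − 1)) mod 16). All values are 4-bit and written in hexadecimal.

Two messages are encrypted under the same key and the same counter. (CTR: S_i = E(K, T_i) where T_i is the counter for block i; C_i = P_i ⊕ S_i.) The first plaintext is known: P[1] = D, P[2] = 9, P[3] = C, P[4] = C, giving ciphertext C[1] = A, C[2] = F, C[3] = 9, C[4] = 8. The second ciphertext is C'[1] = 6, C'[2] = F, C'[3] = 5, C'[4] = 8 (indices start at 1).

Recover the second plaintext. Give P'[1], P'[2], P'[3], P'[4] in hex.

P'[1] = 1, P'[2] = 9, P'[3] = 0, P'[4] = C

In CTR with a reused counter, both messages share the same keystream S_i, so C_i ⊕ C'_i = P_i ⊕ P'_i and thus P'_i = P_i ⊕ C_i ⊕ C'_i.
P'[1]: D ⊕ A ⊕ 6 = 1.
P'[2]: 9 ⊕ F ⊕ F = 9.
P'[3]: C ⊕ 9 ⊕ 5 = 0.
P'[4]: C ⊕ 8 ⊕ 8 = C.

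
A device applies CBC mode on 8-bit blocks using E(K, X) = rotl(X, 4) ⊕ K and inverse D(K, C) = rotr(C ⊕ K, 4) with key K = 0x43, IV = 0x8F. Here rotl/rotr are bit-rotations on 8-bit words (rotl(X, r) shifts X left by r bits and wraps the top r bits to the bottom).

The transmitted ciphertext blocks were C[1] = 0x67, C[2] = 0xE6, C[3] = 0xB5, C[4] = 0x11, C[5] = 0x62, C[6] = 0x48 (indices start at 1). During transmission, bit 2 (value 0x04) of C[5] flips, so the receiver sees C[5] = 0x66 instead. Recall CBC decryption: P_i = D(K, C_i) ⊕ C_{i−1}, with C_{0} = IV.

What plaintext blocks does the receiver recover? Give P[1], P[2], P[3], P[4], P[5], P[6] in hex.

Only C[5] changed, to 0x66. In CBC, a change in C_i garbles P_i and flips the same bit in P_{i+1}. Decrypting the received ciphertext:
P[1]: D(K, 0x67) = 0x42; 0x42 ⊕ 0x8F = 0xCD.
P[2]: D(K, 0xE6) = 0x5A; 0x5A ⊕ 0x67 = 0x3D.
P[3]: D(K, 0xB5) = 0x6F; 0x6F ⊕ 0xE6 = 0x89.
P[4]: D(K, 0x11) = 0x25; 0x25 ⊕ 0xB5 = 0x90.
P[5]: D(K, 0x66) = 0x52; 0x52 ⊕ 0x11 = 0x43.
P[6]: D(K, 0x48) = 0xB0; 0xB0 ⊕ 0x66 = 0xD6.
Blocks that differ from the original plaintext: P[5], P[6].

P[1] = 0xCD, P[2] = 0x3D, P[3] = 0x89, P[4] = 0x90, P[5] = 0x43, P[6] = 0xD6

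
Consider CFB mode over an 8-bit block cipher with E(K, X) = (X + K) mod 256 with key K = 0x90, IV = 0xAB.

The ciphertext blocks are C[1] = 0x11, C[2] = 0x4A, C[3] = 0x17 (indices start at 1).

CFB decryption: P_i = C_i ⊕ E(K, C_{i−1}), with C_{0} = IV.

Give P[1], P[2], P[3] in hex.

P[1] = 0x2A, P[2] = 0xEB, P[3] = 0xCD

P[1]: E(K, 0xAB) = 0x3B; 0x11 ⊕ 0x3B = 0x2A.
P[2]: E(K, 0x11) = 0xA1; 0x4A ⊕ 0xA1 = 0xEB.
P[3]: E(K, 0x4A) = 0xDA; 0x17 ⊕ 0xDA = 0xCD.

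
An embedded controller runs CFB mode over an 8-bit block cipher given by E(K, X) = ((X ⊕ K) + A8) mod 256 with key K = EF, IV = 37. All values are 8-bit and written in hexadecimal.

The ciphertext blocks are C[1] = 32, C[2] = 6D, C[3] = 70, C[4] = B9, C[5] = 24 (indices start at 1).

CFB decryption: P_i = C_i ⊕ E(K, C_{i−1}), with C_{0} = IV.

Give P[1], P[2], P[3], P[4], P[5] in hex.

P[1]: E(K, 37) = 80; 32 ⊕ 80 = B2.
P[2]: E(K, 32) = 85; 6D ⊕ 85 = E8.
P[3]: E(K, 6D) = 2A; 70 ⊕ 2A = 5A.
P[4]: E(K, 70) = 47; B9 ⊕ 47 = FE.
P[5]: E(K, B9) = FE; 24 ⊕ FE = DA.

P[1] = B2, P[2] = E8, P[3] = 5A, P[4] = FE, P[5] = DA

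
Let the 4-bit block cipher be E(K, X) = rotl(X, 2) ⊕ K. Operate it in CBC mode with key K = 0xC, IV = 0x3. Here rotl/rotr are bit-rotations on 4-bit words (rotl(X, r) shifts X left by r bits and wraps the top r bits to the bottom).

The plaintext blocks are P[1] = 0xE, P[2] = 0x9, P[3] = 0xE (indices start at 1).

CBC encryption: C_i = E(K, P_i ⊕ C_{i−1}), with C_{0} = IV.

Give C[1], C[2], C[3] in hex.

C[1] = 0xB, C[2] = 0x4, C[3] = 0x6

C[1]: P[1] ⊕ 0x3 = 0xD; E(K, 0xD) = 0xB.
C[2]: P[2] ⊕ 0xB = 0x2; E(K, 0x2) = 0x4.
C[3]: P[3] ⊕ 0x4 = 0xA; E(K, 0xA) = 0x6.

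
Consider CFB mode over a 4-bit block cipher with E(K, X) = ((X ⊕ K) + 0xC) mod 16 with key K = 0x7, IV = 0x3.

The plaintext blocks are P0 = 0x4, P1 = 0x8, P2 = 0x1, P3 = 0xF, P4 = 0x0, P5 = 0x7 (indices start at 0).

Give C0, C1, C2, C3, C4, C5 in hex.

CFB encryption: C_i = P_i ⊕ E(K, C_{i−1}), with C_{−1} = IV.
C0: E(K, 0x3) = 0x0; 0x4 ⊕ 0x0 = 0x4.
C1: E(K, 0x4) = 0xF; 0x8 ⊕ 0xF = 0x7.
C2: E(K, 0x7) = 0xC; 0x1 ⊕ 0xC = 0xD.
C3: E(K, 0xD) = 0x6; 0xF ⊕ 0x6 = 0x9.
C4: E(K, 0x9) = 0xA; 0x0 ⊕ 0xA = 0xA.
C5: E(K, 0xA) = 0x9; 0x7 ⊕ 0x9 = 0xE.

C0 = 0x4, C1 = 0x7, C2 = 0xD, C3 = 0x9, C4 = 0xA, C5 = 0xE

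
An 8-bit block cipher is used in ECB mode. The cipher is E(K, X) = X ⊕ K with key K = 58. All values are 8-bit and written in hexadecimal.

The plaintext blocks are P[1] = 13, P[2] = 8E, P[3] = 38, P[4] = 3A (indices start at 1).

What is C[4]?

C[4] = 62

ECB encryption: C_i = E(K, P_i).
C[4]: E(K, 3A) = 62.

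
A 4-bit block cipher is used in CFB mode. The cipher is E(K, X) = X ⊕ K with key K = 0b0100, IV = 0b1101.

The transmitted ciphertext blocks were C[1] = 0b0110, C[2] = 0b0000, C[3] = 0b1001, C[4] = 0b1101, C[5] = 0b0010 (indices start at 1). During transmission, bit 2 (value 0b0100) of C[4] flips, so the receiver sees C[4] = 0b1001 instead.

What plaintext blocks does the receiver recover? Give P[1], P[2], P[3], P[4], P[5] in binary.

P[1] = 0b1111, P[2] = 0b0010, P[3] = 0b1101, P[4] = 0b0100, P[5] = 0b1111

CFB decryption: P_i = C_i ⊕ E(K, C_{i−1}), with C_{0} = IV.
Only C[4] changed, to 0b1001. In CFB, a change in C_i flips the same bit in P_i and garbles P_{i+1}. Decrypting the received ciphertext:
P[1]: E(K, 0b1101) = 0b1001; 0b0110 ⊕ 0b1001 = 0b1111.
P[2]: E(K, 0b0110) = 0b0010; 0b0000 ⊕ 0b0010 = 0b0010.
P[3]: E(K, 0b0000) = 0b0100; 0b1001 ⊕ 0b0100 = 0b1101.
P[4]: E(K, 0b1001) = 0b1101; 0b1001 ⊕ 0b1101 = 0b0100.
P[5]: E(K, 0b1001) = 0b1101; 0b0010 ⊕ 0b1101 = 0b1111.
Blocks that differ from the original plaintext: P[4], P[5].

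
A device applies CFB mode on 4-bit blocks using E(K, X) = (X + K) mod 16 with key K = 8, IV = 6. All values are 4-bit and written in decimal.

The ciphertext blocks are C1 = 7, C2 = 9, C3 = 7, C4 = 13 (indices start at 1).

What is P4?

P4 = 2

CFB decryption: P_i = C_i ⊕ E(K, C_{i−1}), with C_{0} = IV.
P4: E(K, 7) = 15; 13 ⊕ 15 = 2.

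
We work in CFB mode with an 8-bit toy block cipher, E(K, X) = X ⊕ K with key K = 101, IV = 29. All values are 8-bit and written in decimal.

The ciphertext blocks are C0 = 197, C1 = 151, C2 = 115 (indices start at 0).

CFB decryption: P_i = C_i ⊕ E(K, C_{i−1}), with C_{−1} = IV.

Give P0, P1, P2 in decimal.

P0 = 189, P1 = 55, P2 = 129

P0: E(K, 29) = 120; 197 ⊕ 120 = 189.
P1: E(K, 197) = 160; 151 ⊕ 160 = 55.
P2: E(K, 151) = 242; 115 ⊕ 242 = 129.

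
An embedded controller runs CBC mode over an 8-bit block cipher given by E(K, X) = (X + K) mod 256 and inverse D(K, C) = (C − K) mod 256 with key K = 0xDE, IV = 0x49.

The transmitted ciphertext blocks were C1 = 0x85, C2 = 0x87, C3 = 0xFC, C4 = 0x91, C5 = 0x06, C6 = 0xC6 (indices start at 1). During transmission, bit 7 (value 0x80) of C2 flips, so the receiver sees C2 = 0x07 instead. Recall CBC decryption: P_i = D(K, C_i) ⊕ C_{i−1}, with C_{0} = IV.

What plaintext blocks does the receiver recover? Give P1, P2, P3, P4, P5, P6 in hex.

Only C2 changed, to 0x07. In CBC, a change in C_i garbles P_i and flips the same bit in P_{i+1}. Decrypting the received ciphertext:
P1: D(K, 0x85) = 0xA7; 0xA7 ⊕ 0x49 = 0xEE.
P2: D(K, 0x07) = 0x29; 0x29 ⊕ 0x85 = 0xAC.
P3: D(K, 0xFC) = 0x1E; 0x1E ⊕ 0x07 = 0x19.
P4: D(K, 0x91) = 0xB3; 0xB3 ⊕ 0xFC = 0x4F.
P5: D(K, 0x06) = 0x28; 0x28 ⊕ 0x91 = 0xB9.
P6: D(K, 0xC6) = 0xE8; 0xE8 ⊕ 0x06 = 0xEE.
Blocks that differ from the original plaintext: P2, P3.

P1 = 0xEE, P2 = 0xAC, P3 = 0x19, P4 = 0x4F, P5 = 0xB9, P6 = 0xEE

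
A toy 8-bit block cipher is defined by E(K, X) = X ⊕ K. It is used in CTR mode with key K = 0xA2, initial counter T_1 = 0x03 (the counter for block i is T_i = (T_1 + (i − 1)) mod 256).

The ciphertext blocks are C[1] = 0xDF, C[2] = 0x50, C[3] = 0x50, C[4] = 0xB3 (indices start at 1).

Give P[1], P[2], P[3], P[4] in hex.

P[1] = 0x7E, P[2] = 0xF6, P[3] = 0xF7, P[4] = 0x17

CTR decryption: S_i = E(K, T_i) where T_i is the counter for block i; P_i = C_i ⊕ S_i.
P[1]: T = 0x03, S = E(K, T) = 0xA1; 0xDF ⊕ 0xA1 = 0x7E.
P[2]: T = 0x04, S = E(K, T) = 0xA6; 0x50 ⊕ 0xA6 = 0xF6.
P[3]: T = 0x05, S = E(K, T) = 0xA7; 0x50 ⊕ 0xA7 = 0xF7.
P[4]: T = 0x06, S = E(K, T) = 0xA4; 0xB3 ⊕ 0xA4 = 0x17.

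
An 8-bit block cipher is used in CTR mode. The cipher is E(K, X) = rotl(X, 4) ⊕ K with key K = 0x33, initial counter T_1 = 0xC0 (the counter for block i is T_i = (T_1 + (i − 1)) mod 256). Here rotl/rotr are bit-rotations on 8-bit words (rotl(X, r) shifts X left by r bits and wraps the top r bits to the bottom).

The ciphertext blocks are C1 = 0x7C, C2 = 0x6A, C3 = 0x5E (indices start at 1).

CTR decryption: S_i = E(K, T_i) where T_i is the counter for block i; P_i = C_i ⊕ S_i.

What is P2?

P2: T = 0xC1, S = E(K, T) = 0x2F; 0x6A ⊕ 0x2F = 0x45.

P2 = 0x45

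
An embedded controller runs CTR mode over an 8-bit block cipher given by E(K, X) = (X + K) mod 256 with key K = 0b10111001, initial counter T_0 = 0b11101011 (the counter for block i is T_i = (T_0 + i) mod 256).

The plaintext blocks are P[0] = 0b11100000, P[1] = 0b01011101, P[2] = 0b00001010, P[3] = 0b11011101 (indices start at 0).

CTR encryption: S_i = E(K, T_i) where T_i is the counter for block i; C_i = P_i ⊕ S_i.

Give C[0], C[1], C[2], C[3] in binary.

C[0] = 0b01000100, C[1] = 0b11111000, C[2] = 0b10101100, C[3] = 0b01111010

C[0]: T = 0b11101011, S = E(K, T) = 0b10100100; 0b11100000 ⊕ 0b10100100 = 0b01000100.
C[1]: T = 0b11101100, S = E(K, T) = 0b10100101; 0b01011101 ⊕ 0b10100101 = 0b11111000.
C[2]: T = 0b11101101, S = E(K, T) = 0b10100110; 0b00001010 ⊕ 0b10100110 = 0b10101100.
C[3]: T = 0b11101110, S = E(K, T) = 0b10100111; 0b11011101 ⊕ 0b10100111 = 0b01111010.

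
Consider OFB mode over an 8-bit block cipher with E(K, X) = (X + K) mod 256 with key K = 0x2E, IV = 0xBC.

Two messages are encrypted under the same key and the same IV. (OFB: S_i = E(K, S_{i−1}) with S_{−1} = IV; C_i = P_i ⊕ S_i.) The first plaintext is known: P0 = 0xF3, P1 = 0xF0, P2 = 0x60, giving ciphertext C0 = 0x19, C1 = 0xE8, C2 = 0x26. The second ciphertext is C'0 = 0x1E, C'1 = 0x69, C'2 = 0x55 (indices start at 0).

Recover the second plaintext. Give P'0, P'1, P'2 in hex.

P'0 = 0xF4, P'1 = 0x71, P'2 = 0x13

In OFB with a reused IV, both messages share the same keystream S_i, so C_i ⊕ C'_i = P_i ⊕ P'_i and thus P'_i = P_i ⊕ C_i ⊕ C'_i.
P'0: 0xF3 ⊕ 0x19 ⊕ 0x1E = 0xF4.
P'1: 0xF0 ⊕ 0xE8 ⊕ 0x69 = 0x71.
P'2: 0x60 ⊕ 0x26 ⊕ 0x55 = 0x13.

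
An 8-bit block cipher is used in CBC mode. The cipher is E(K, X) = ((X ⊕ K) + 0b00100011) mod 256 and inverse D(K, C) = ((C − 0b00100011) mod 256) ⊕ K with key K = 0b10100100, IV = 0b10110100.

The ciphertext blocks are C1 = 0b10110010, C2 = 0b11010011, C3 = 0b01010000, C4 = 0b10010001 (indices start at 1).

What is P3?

CBC decryption: P_i = D(K, C_i) ⊕ C_{i−1}, with C_{0} = IV.
P3: D(K, 0b01010000) = 0b10001001; 0b10001001 ⊕ 0b11010011 = 0b01011010.

P3 = 0b01011010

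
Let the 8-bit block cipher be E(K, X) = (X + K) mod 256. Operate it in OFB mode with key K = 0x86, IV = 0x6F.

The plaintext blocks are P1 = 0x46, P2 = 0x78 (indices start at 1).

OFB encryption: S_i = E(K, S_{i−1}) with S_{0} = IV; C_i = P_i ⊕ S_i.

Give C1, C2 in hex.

C1 = 0xB3, C2 = 0x03

C1: S = E(K, 0x6F) = 0xF5; 0x46 ⊕ 0xF5 = 0xB3.
C2: S = E(K, 0xF5) = 0x7B; 0x78 ⊕ 0x7B = 0x03.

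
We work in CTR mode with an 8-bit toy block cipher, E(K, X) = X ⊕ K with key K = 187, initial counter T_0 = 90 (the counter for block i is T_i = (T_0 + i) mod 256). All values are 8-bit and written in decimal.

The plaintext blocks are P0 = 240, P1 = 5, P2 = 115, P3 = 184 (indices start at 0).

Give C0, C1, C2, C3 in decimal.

CTR encryption: S_i = E(K, T_i) where T_i is the counter for block i; C_i = P_i ⊕ S_i.
C0: T = 90, S = E(K, T) = 225; 240 ⊕ 225 = 17.
C1: T = 91, S = E(K, T) = 224; 5 ⊕ 224 = 229.
C2: T = 92, S = E(K, T) = 231; 115 ⊕ 231 = 148.
C3: T = 93, S = E(K, T) = 230; 184 ⊕ 230 = 94.

C0 = 17, C1 = 229, C2 = 148, C3 = 94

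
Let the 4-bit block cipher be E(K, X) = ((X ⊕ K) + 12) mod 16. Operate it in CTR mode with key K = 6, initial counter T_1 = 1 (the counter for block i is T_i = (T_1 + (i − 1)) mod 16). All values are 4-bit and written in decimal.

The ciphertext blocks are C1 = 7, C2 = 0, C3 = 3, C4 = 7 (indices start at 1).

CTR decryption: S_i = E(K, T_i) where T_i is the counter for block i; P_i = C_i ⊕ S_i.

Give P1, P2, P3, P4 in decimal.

P1: T = 1, S = E(K, T) = 3; 7 ⊕ 3 = 4.
P2: T = 2, S = E(K, T) = 0; 0 ⊕ 0 = 0.
P3: T = 3, S = E(K, T) = 1; 3 ⊕ 1 = 2.
P4: T = 4, S = E(K, T) = 14; 7 ⊕ 14 = 9.

P1 = 4, P2 = 0, P3 = 2, P4 = 9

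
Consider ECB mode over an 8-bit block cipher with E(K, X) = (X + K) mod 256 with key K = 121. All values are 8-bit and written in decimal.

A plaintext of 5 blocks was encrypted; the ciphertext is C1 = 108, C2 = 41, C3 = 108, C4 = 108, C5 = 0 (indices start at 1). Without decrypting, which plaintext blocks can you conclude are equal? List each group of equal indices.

P1 = P3 = P4

ECB encrypts each block independently with the same key, so equal ciphertext blocks imply equal plaintext blocks.
C1 = C3 = C4 = 108, so P1 = P3 = P4.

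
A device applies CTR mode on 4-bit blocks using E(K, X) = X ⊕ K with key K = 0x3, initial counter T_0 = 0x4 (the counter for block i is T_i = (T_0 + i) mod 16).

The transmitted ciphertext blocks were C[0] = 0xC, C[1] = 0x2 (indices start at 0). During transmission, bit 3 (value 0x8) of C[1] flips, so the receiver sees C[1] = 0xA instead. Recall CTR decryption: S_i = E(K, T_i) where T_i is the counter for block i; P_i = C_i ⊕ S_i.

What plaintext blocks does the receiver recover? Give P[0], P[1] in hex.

Only C[1] changed, to 0xA. In CTR, a change in C_i flips the same bit in P_i only; the keystream is unaffected. Decrypting the received ciphertext:
P[0]: T = 0x4, S = E(K, T) = 0x7; 0xC ⊕ 0x7 = 0xB.
P[1]: T = 0x5, S = E(K, T) = 0x6; 0xA ⊕ 0x6 = 0xC.
Blocks that differ from the original plaintext: P[1].

P[0] = 0xB, P[1] = 0xC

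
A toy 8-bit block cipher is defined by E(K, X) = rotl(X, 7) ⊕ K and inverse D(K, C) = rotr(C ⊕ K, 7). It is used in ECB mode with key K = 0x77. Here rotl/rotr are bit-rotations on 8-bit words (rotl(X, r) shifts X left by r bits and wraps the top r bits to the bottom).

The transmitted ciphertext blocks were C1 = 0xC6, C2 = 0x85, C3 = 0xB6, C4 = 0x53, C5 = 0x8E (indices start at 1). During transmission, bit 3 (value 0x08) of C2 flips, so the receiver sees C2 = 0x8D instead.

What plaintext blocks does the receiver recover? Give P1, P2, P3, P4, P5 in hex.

ECB decryption: P_i = D(K, C_i).
Only C2 changed, to 0x8D. In ECB, a change in C_i affects only P_i. Decrypting the received ciphertext:
P1: D(K, 0xC6) = 0x63.
P2: D(K, 0x8D) = 0xF5.
P3: D(K, 0xB6) = 0x83.
P4: D(K, 0x53) = 0x48.
P5: D(K, 0x8E) = 0xF3.
Blocks that differ from the original plaintext: P2.

P1 = 0x63, P2 = 0xF5, P3 = 0x83, P4 = 0x48, P5 = 0xF3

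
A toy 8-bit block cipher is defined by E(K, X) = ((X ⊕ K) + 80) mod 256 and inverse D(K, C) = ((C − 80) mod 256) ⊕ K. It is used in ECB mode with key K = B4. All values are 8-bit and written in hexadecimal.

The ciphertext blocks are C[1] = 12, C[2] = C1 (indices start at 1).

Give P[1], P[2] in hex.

P[1] = 26, P[2] = F5

ECB decryption: P_i = D(K, C_i).
P[1]: D(K, 12) = 26.
P[2]: D(K, C1) = F5.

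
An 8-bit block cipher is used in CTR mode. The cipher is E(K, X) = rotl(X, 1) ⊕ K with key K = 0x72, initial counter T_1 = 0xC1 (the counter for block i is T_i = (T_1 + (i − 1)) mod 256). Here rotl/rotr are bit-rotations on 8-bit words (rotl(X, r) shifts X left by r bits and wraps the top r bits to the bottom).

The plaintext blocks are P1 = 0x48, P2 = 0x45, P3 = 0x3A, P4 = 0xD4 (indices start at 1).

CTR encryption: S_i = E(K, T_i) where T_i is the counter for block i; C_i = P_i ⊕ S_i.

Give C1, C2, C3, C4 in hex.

C1: T = 0xC1, S = E(K, T) = 0xF1; 0x48 ⊕ 0xF1 = 0xB9.
C2: T = 0xC2, S = E(K, T) = 0xF7; 0x45 ⊕ 0xF7 = 0xB2.
C3: T = 0xC3, S = E(K, T) = 0xF5; 0x3A ⊕ 0xF5 = 0xCF.
C4: T = 0xC4, S = E(K, T) = 0xFB; 0xD4 ⊕ 0xFB = 0x2F.

C1 = 0xB9, C2 = 0xB2, C3 = 0xCF, C4 = 0x2F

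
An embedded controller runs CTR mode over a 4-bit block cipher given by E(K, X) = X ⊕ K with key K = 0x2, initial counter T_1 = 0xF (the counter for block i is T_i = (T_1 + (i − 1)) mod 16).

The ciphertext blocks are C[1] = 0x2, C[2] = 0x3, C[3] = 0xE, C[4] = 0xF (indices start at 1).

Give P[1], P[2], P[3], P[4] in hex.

CTR decryption: S_i = E(K, T_i) where T_i is the counter for block i; P_i = C_i ⊕ S_i.
P[1]: T = 0xF, S = E(K, T) = 0xD; 0x2 ⊕ 0xD = 0xF.
P[2]: T = 0x0, S = E(K, T) = 0x2; 0x3 ⊕ 0x2 = 0x1.
P[3]: T = 0x1, S = E(K, T) = 0x3; 0xE ⊕ 0x3 = 0xD.
P[4]: T = 0x2, S = E(K, T) = 0x0; 0xF ⊕ 0x0 = 0xF.

P[1] = 0xF, P[2] = 0x1, P[3] = 0xD, P[4] = 0xF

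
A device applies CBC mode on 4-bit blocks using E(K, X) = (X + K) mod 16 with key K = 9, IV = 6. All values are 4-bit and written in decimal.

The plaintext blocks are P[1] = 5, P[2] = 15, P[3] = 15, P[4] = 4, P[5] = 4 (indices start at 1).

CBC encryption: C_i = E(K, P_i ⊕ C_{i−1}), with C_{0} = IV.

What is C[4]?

C[4] = 1

C[1]: P[1] ⊕ 6 = 3; E(K, 3) = 12.
C[2]: P[2] ⊕ 12 = 3; E(K, 3) = 12.
C[3]: P[3] ⊕ 12 = 3; E(K, 3) = 12.
C[4]: P[4] ⊕ 12 = 8; E(K, 8) = 1.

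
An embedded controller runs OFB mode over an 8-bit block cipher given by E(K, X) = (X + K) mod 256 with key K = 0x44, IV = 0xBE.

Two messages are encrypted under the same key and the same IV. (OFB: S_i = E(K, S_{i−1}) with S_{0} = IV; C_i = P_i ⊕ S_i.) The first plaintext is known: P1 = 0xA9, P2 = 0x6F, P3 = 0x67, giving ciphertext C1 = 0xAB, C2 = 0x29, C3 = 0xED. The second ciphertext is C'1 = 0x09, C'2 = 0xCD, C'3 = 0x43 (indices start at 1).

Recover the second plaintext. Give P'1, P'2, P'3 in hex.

P'1 = 0x0B, P'2 = 0x8B, P'3 = 0xC9

In OFB with a reused IV, both messages share the same keystream S_i, so C_i ⊕ C'_i = P_i ⊕ P'_i and thus P'_i = P_i ⊕ C_i ⊕ C'_i.
P'1: 0xA9 ⊕ 0xAB ⊕ 0x09 = 0x0B.
P'2: 0x6F ⊕ 0x29 ⊕ 0xCD = 0x8B.
P'3: 0x67 ⊕ 0xED ⊕ 0x43 = 0xC9.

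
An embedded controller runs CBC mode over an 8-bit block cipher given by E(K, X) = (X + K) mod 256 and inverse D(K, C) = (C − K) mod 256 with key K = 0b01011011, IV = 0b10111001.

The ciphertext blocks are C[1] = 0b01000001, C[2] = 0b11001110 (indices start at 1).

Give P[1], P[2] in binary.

P[1] = 0b01011111, P[2] = 0b00110010

CBC decryption: P_i = D(K, C_i) ⊕ C_{i−1}, with C_{0} = IV.
P[1]: D(K, 0b01000001) = 0b11100110; 0b11100110 ⊕ 0b10111001 = 0b01011111.
P[2]: D(K, 0b11001110) = 0b01110011; 0b01110011 ⊕ 0b01000001 = 0b00110010.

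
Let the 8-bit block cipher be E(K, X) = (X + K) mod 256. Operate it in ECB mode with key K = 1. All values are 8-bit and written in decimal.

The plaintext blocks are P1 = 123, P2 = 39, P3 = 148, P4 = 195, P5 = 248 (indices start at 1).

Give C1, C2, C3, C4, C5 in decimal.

C1 = 124, C2 = 40, C3 = 149, C4 = 196, C5 = 249

ECB encryption: C_i = E(K, P_i).
C1: E(K, 123) = 124.
C2: E(K, 39) = 40.
C3: E(K, 148) = 149.
C4: E(K, 195) = 196.
C5: E(K, 248) = 249.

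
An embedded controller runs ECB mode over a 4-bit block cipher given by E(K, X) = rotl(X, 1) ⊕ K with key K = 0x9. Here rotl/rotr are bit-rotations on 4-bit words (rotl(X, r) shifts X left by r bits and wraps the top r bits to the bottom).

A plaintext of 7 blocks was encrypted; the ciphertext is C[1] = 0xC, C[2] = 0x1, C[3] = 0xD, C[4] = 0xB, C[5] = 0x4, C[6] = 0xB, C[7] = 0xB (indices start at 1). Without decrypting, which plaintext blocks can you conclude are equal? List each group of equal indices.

P[4] = P[6] = P[7]

ECB encrypts each block independently with the same key, so equal ciphertext blocks imply equal plaintext blocks.
C[4] = C[6] = C[7] = 0xB, so P[4] = P[6] = P[7].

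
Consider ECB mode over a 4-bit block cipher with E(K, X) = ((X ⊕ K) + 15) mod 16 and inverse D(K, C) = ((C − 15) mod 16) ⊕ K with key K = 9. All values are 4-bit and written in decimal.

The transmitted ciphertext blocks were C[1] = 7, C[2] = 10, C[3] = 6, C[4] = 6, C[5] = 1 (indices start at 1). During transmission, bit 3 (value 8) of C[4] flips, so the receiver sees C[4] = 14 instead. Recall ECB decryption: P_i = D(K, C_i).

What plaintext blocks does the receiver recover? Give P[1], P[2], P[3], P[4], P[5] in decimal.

P[1] = 1, P[2] = 2, P[3] = 14, P[4] = 6, P[5] = 11

Only C[4] changed, to 14. In ECB, a change in C_i affects only P_i. Decrypting the received ciphertext:
P[1]: D(K, 7) = 1.
P[2]: D(K, 10) = 2.
P[3]: D(K, 6) = 14.
P[4]: D(K, 14) = 6.
P[5]: D(K, 1) = 11.
Blocks that differ from the original plaintext: P[4].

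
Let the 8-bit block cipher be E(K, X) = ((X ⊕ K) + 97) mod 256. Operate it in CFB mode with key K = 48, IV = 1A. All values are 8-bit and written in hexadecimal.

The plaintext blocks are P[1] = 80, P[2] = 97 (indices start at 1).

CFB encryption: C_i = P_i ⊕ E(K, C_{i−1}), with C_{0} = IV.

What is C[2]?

C[1]: E(K, 1A) = E9; 80 ⊕ E9 = 69.
C[2]: E(K, 69) = B8; 97 ⊕ B8 = 2F.

C[2] = 2F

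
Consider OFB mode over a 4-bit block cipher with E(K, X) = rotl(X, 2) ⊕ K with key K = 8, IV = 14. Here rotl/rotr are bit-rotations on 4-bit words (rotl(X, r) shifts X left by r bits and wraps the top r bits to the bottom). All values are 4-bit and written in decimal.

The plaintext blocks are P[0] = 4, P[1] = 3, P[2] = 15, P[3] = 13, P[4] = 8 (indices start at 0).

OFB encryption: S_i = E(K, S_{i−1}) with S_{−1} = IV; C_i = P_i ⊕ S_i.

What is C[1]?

C[0]: S = E(K, 14) = 3; 4 ⊕ 3 = 7.
C[1]: S = E(K, 3) = 4; 3 ⊕ 4 = 7.

C[1] = 7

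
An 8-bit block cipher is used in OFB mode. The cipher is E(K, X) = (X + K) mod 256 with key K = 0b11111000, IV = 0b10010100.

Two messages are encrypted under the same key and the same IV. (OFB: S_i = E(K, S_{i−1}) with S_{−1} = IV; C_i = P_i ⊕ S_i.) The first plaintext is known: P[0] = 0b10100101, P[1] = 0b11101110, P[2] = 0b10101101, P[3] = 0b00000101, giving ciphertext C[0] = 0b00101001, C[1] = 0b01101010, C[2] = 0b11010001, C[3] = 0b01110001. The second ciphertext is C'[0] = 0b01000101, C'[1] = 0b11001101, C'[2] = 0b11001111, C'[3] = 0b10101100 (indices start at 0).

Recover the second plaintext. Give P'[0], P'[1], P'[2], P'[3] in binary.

P'[0] = 0b11001001, P'[1] = 0b01001001, P'[2] = 0b10110011, P'[3] = 0b11011000

In OFB with a reused IV, both messages share the same keystream S_i, so C_i ⊕ C'_i = P_i ⊕ P'_i and thus P'_i = P_i ⊕ C_i ⊕ C'_i.
P'[0]: 0b10100101 ⊕ 0b00101001 ⊕ 0b01000101 = 0b11001001.
P'[1]: 0b11101110 ⊕ 0b01101010 ⊕ 0b11001101 = 0b01001001.
P'[2]: 0b10101101 ⊕ 0b11010001 ⊕ 0b11001111 = 0b10110011.
P'[3]: 0b00000101 ⊕ 0b01110001 ⊕ 0b10101100 = 0b11011000.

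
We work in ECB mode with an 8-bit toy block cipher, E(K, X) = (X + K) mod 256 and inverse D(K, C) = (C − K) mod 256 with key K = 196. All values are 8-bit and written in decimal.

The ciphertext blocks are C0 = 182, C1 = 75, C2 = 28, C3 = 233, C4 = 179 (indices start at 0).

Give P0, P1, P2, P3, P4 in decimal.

ECB decryption: P_i = D(K, C_i).
P0: D(K, 182) = 242.
P1: D(K, 75) = 135.
P2: D(K, 28) = 88.
P3: D(K, 233) = 37.
P4: D(K, 179) = 239.

P0 = 242, P1 = 135, P2 = 88, P3 = 37, P4 = 239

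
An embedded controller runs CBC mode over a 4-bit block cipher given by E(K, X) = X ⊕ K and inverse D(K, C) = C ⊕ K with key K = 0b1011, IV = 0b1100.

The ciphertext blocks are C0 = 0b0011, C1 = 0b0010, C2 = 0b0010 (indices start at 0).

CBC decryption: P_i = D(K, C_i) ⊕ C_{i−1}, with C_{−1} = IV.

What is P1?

P1 = 0b1010

P1: D(K, 0b0010) = 0b1001; 0b1001 ⊕ 0b0011 = 0b1010.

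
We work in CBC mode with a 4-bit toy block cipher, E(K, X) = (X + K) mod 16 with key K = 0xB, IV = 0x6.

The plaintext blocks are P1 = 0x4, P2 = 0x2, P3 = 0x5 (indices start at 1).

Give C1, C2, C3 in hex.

CBC encryption: C_i = E(K, P_i ⊕ C_{i−1}), with C_{0} = IV.
C1: P1 ⊕ 0x6 = 0x2; E(K, 0x2) = 0xD.
C2: P2 ⊕ 0xD = 0xF; E(K, 0xF) = 0xA.
C3: P3 ⊕ 0xA = 0xF; E(K, 0xF) = 0xA.

C1 = 0xD, C2 = 0xA, C3 = 0xA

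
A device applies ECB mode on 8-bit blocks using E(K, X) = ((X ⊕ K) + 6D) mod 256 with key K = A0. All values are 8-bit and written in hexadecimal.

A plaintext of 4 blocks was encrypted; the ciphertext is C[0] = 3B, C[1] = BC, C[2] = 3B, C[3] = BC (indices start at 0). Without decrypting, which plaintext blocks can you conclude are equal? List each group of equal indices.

P[0] = P[2]; P[1] = P[3]

ECB encrypts each block independently with the same key, so equal ciphertext blocks imply equal plaintext blocks.
C[0] = C[2] = 3B, so P[0] = P[2].
C[1] = C[3] = BC, so P[1] = P[3].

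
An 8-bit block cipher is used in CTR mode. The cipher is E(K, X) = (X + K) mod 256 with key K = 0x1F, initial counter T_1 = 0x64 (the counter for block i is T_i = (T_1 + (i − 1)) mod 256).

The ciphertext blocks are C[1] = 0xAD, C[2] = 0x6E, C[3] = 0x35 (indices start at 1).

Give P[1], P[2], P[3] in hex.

CTR decryption: S_i = E(K, T_i) where T_i is the counter for block i; P_i = C_i ⊕ S_i.
P[1]: T = 0x64, S = E(K, T) = 0x83; 0xAD ⊕ 0x83 = 0x2E.
P[2]: T = 0x65, S = E(K, T) = 0x84; 0x6E ⊕ 0x84 = 0xEA.
P[3]: T = 0x66, S = E(K, T) = 0x85; 0x35 ⊕ 0x85 = 0xB0.

P[1] = 0x2E, P[2] = 0xEA, P[3] = 0xB0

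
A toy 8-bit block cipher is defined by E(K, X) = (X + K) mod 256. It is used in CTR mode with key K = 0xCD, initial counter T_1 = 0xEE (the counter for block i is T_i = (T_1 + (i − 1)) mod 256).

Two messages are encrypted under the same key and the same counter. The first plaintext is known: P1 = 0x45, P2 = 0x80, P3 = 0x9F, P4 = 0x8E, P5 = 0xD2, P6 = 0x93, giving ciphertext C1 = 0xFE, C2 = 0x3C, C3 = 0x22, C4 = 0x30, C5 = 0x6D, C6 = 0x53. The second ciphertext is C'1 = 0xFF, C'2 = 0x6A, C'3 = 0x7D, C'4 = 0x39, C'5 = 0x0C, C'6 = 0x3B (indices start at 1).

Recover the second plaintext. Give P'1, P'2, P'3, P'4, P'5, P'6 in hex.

In CTR with a reused counter, both messages share the same keystream S_i, so C_i ⊕ C'_i = P_i ⊕ P'_i and thus P'_i = P_i ⊕ C_i ⊕ C'_i.
P'1: 0x45 ⊕ 0xFE ⊕ 0xFF = 0x44.
P'2: 0x80 ⊕ 0x3C ⊕ 0x6A = 0xD6.
P'3: 0x9F ⊕ 0x22 ⊕ 0x7D = 0xC0.
P'4: 0x8E ⊕ 0x30 ⊕ 0x39 = 0x87.
P'5: 0xD2 ⊕ 0x6D ⊕ 0x0C = 0xB3.
P'6: 0x93 ⊕ 0x53 ⊕ 0x3B = 0xFB.

P'1 = 0x44, P'2 = 0xD6, P'3 = 0xC0, P'4 = 0x87, P'5 = 0xB3, P'6 = 0xFB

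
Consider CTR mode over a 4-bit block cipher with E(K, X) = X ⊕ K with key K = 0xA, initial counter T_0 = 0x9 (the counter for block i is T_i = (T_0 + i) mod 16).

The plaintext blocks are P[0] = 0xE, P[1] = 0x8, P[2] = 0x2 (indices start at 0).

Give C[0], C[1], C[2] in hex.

C[0] = 0xD, C[1] = 0x8, C[2] = 0x3

CTR encryption: S_i = E(K, T_i) where T_i is the counter for block i; C_i = P_i ⊕ S_i.
C[0]: T = 0x9, S = E(K, T) = 0x3; 0xE ⊕ 0x3 = 0xD.
C[1]: T = 0xA, S = E(K, T) = 0x0; 0x8 ⊕ 0x0 = 0x8.
C[2]: T = 0xB, S = E(K, T) = 0x1; 0x2 ⊕ 0x1 = 0x3.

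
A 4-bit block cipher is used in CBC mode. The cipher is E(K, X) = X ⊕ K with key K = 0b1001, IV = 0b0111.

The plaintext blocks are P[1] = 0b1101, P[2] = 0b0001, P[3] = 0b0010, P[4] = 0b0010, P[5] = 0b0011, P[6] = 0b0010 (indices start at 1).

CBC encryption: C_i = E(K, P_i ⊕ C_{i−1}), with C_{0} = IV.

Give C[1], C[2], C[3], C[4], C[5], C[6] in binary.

C[1] = 0b0011, C[2] = 0b1011, C[3] = 0b0000, C[4] = 0b1011, C[5] = 0b0001, C[6] = 0b1010

C[1]: P[1] ⊕ 0b0111 = 0b1010; E(K, 0b1010) = 0b0011.
C[2]: P[2] ⊕ 0b0011 = 0b0010; E(K, 0b0010) = 0b1011.
C[3]: P[3] ⊕ 0b1011 = 0b1001; E(K, 0b1001) = 0b0000.
C[4]: P[4] ⊕ 0b0000 = 0b0010; E(K, 0b0010) = 0b1011.
C[5]: P[5] ⊕ 0b1011 = 0b1000; E(K, 0b1000) = 0b0001.
C[6]: P[6] ⊕ 0b0001 = 0b0011; E(K, 0b0011) = 0b1010.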